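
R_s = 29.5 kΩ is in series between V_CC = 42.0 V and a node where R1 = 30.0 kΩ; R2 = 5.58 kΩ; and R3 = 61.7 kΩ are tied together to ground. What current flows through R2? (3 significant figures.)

I ≈ 0.971 mA

Combine the parallel branches: R_p = (1/30.0 + 1/5.58 + 1/61.7)⁻¹ = 4.372 kΩ.
V_A = 42.0 × 4.372/33.87 = 5.421 V.
I(R2) = V_A / R2 = 5.421/5.58 = 0.9714 mA.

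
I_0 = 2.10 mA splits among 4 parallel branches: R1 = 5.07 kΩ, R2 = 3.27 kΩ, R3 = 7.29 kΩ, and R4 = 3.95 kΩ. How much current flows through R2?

Conductances: ΣG = 1/5.07 + 1/3.27 + 1/7.29 + 1/3.95 = 0.8934 (1/kΩ).
Current divider: I(R2) = I_0 · G_k/ΣG = 2.10 × (0.3058/0.8934) = 2.10 × 0.3423 = 0.7188 mA.

I ≈ 0.719 mA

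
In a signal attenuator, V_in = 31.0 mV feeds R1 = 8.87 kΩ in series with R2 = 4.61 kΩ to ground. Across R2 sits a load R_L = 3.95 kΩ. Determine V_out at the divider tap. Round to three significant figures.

V_out ≈ 6.00 mV

First combine the lower leg with the load: R2 ‖ R_L = 2.127 kΩ.
Voltage divider with the loaded lower leg: V_out = 31.0 × 2.127/(8.87 + 2.127) = 31.0 × 0.1934 = 5.997 mV.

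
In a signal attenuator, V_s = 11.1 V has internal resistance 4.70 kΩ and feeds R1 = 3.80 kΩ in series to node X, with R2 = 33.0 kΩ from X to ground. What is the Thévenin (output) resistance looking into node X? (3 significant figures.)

R1' = 4.70 + 3.80 = 8.500 kΩ (source resistance + R1).
Zeroing V_s shorts the top of R1' to ground, so R_th = R1' ‖ R2 = 6.759 kΩ.

R_th ≈ 6.76 kΩ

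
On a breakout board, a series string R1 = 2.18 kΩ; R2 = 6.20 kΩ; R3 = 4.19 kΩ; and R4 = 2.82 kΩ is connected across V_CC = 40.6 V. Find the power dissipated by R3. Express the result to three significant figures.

P ≈ 29.2 mW

ΣR = 15.39 kΩ → I = 40.6/15.39 = 2.638 mA.
V(R3) = I·R = 11.05 V; P = V·I = 11.05 × 2.638 = 29.16 mW.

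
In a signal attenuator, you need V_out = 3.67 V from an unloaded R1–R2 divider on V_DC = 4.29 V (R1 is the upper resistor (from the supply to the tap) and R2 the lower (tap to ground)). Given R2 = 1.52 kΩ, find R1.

Required fraction k = V_out/V_DC = 0.8555.
R1 = R2·(1/k − 1) = 1.52 × 0.1689 = 0.2568 kΩ.

R1 ≈ 0.257 kΩ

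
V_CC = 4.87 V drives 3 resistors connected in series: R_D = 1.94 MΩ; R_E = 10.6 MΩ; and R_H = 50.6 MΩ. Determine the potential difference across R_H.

ΣR = 1.94 + 10.6 + 50.6 = 63.14 MΩ.
By the voltage-divider rule, V = 4.87 × 50.60/63.14 = 3.903 V.

V ≈ 3.90 V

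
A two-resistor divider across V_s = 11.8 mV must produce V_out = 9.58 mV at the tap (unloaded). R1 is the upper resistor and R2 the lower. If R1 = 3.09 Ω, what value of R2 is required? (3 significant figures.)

R2 ≈ 13.3 Ω

The divider ratio is R2/(R1+R2) = 9.58/11.8 = 0.8119.
R2 = R1 · 0.8119/(1 − 0.8119) = 13.33 Ω.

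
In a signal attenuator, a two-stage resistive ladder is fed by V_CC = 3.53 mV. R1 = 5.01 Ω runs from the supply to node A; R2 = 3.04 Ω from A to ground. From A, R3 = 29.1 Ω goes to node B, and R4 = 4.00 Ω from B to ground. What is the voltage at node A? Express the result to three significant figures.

V_A ≈ 1.26 mV

The second stage (R3 + R4 = 33.10 Ω) loads node A in parallel with R2.
R2 ‖ (R3+R4) = 2.784 Ω.
So V_A = 3.53 × 0.3572 = 1.261 mV.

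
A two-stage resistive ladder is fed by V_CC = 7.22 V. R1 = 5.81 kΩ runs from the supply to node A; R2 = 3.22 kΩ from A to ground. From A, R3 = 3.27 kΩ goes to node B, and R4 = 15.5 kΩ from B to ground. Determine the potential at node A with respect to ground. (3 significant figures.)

V_A ≈ 2.32 V

The second stage (R3 + R4 = 18.77 kΩ) loads node A in parallel with R2.
R2 ‖ (R3+R4) = 2.748 kΩ.
First divider: V_A = V_CC · 2.748/(5.81 + 2.748) = 2.319 V.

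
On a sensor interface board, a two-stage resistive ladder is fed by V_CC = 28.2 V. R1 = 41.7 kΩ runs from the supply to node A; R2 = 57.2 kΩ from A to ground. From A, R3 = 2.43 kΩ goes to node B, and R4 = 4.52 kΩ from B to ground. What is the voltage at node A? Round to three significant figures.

V_A ≈ 3.65 V

Node A sees R2 in parallel with the series input of stage 2, R3 + R4 = 6.950 kΩ.
R2 ‖ (R3+R4) = 6.197 kΩ.
First divider: V_A = V_CC · 6.197/(41.7 + 6.197) = 3.649 V.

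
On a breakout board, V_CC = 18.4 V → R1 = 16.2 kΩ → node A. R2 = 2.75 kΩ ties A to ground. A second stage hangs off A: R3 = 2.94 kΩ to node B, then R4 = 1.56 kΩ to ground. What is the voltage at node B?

The second stage (R3 + R4 = 4.500 kΩ) loads node A in parallel with R2.
Effective lower resistance at A: R2 ‖ 4.500 = 1.707 kΩ.
So V_A = 18.4 × 0.09532 = 1.754 V.
Stage 2 is unloaded, so V_B = V_A · R4/(R3+R4) = 1.754 × 1.56/4.500 = 0.6080 V.

V_B ≈ 0.608 V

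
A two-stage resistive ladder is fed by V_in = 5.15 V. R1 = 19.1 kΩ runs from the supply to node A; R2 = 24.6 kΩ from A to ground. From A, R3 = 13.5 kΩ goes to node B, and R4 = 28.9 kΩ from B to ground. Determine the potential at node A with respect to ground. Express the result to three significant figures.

The second stage (R3 + R4 = 42.40 kΩ) loads node A in parallel with R2.
Effective lower resistance at A: R2 ‖ 42.40 = 15.57 kΩ.
So V_A = 5.15 × 0.4491 = 2.313 V.

V_A ≈ 2.31 V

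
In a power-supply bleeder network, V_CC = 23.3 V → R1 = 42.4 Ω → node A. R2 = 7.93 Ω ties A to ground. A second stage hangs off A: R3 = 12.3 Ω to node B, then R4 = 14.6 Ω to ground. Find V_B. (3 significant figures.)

Node A sees R2 in parallel with the series input of stage 2, R3 + R4 = 26.90 Ω.
R2 ‖ (R3+R4) = 6.125 Ω.
So V_A = 23.3 × 0.1262 = 2.941 V.
Then the unloaded second divider: V_B = V_A × R4/(R3+R4) = 2.941 × 0.5428 = 1.596 V.

V_B ≈ 1.60 V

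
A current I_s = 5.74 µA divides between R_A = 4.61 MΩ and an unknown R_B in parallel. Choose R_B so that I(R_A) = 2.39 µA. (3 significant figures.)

The fraction through R_A equals R_B/(R_A+R_B).
2.39/5.74 = R_B/(R_A + R_B) → R_B = R_A · (0.4164)/(1 − 0.4164) = 4.61 × 0.7134 = 3.289 MΩ.

R_B ≈ 3.29 MΩ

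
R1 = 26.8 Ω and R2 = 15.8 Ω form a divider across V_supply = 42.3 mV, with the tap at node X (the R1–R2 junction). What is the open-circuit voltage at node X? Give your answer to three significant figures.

With X open, the divider is unloaded: V_th = 42.3 × 15.8/42.60 = 15.69 mV.

V_th ≈ 15.7 mV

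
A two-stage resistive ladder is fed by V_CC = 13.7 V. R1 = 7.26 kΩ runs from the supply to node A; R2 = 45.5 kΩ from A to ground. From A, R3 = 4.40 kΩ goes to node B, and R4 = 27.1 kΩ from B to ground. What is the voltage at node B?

The second stage (R3 + R4 = 31.50 kΩ) loads node A in parallel with R2.
Effective lower resistance at A: R2 ‖ 31.50 = 18.61 kΩ.
So V_A = 13.7 × 0.7194 = 9.856 V.
Stage 2 is unloaded, so V_B = V_A · R4/(R3+R4) = 9.856 × 27.1/31.50 = 8.479 V.

V_B ≈ 8.48 V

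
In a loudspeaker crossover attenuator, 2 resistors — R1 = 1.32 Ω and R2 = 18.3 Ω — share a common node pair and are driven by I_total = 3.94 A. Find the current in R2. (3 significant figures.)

I ≈ 0.265 A

With just two branches, the current splits inversely with resistance.
I(R2) = 3.94 × 1.32/(1.32 + 18.3) = 3.94 × 0.06728 = 0.2651 A.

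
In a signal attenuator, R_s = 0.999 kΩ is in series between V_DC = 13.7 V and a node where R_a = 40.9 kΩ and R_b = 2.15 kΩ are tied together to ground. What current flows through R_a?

Combine the parallel branches: R_p = (1/40.9 + 1/2.15)⁻¹ = 2.043 kΩ.
V_A by voltage divider: V_A = 13.7 × 2.043/(0.999 + 2.043) = 9.200 V.
I(R_a) = V_A / R_a = 9.200/40.9 = 0.2249 mA.
(Check via current divider: I_total = 4.504 mA; share G_k/ΣG = 0.04994 → same result.)

I ≈ 0.225 mA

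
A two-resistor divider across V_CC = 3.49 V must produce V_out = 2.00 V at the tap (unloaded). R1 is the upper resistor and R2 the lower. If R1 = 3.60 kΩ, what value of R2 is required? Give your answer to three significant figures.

V_out/V_CC = R2/(R1+R2) = 0.5731.
Rearranging, R2 = R1·k/(1−k) = 3.60 × 1.342 = 4.832 kΩ.

R2 ≈ 4.83 kΩ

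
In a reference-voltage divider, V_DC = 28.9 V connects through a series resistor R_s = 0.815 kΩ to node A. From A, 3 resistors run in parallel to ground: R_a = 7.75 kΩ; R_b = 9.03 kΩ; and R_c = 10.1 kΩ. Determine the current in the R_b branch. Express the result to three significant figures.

I ≈ 2.51 mA

Parallel bank: R_p = 1/(1/7.75 + 1/9.03 + 1/10.1) = 2.952 kΩ.
V_A by voltage divider: V_A = 28.9 × 2.952/(0.815 + 2.952) = 22.65 V.
Branch current I = V_A/R_b = 22.65/9.03 = 2.508 mA.
(Check via current divider: I_total = 7.672 mA; share G_k/ΣG = 0.3269 → same result.)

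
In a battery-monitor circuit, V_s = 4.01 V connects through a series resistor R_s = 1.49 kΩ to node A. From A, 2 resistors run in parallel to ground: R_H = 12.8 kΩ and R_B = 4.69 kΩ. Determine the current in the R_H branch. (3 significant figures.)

I ≈ 0.218 mA

Parallel bank: R_p = 1/(1/12.8 + 1/4.69) = 3.432 kΩ.
V_A by voltage divider: V_A = 4.01 × 3.432/(1.49 + 3.432) = 2.796 V.
Branch current I = V_A/R_H = 2.796/12.8 = 0.2185 mA.
(Equivalently: I_total = 0.8146 mA, then current-divider fraction G_k/ΣG = 0.2682.)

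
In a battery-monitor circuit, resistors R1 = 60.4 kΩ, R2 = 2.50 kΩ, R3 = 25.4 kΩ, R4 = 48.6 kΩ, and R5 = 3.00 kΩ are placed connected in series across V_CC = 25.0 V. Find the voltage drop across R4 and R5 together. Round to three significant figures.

Series total: ΣR = 60.4 + 2.50 + 25.4 + 48.6 + 3.00 = 139.9 kΩ.
R_{R4..R5} = 48.6 + 3.00 = 51.60 kΩ.
V = V_CC · R/ΣR = 25.0 × 0.3688 = 9.221 V.

V ≈ 9.22 V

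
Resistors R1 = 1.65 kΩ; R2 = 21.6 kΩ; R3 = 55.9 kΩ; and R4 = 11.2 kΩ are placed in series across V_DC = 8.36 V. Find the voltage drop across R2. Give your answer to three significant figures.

ΣR = 1.65 + 21.6 + 55.9 + 11.2 = 90.35 kΩ.
By the voltage-divider rule, V = 8.36 × 21.60/90.35 = 1.999 V.

V ≈ 2.00 V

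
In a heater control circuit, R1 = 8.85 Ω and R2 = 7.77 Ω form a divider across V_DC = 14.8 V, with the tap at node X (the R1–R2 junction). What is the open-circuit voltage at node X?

V_th ≈ 6.92 V

With X open, the divider is unloaded: V_th = 14.8 × 7.77/16.62 = 6.919 V.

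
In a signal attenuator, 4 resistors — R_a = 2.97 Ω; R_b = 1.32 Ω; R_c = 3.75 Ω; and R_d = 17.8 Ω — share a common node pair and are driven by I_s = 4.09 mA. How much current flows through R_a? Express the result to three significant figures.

ΣG = 1/2.97 + 1/1.32 + 1/3.75 + 1/17.8 = 1.417.
By the current-divider rule, I = I_s · G_k/ΣG = 4.09 × 0.2376 = 0.9718 mA.

I ≈ 0.972 mA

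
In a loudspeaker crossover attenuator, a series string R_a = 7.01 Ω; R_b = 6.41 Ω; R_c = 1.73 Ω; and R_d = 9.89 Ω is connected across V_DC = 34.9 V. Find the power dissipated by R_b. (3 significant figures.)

P ≈ 12.5 W

The common current is I = 34.9/25.04 = 1.394 A.
P = I²R = 1.943 × 6.41 = 12.45 W.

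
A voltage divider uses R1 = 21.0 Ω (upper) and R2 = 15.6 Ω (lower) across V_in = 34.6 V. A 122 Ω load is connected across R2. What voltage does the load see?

V_out ≈ 13.7 V

R2 ‖ R_L = (15.6 × 122)/(15.6 + 122) = 13.83 Ω.
Voltage divider with the loaded lower leg: V_out = 34.6 × 13.83/(21.0 + 13.83) = 34.6 × 0.3971 = 13.74 V.
(Unloaded it would be 14.7 V; the load pulls it down.)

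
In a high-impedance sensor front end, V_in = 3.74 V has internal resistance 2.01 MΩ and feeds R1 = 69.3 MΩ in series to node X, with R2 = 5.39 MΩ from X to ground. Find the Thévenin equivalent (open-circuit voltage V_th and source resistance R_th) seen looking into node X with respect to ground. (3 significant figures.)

R1' = 2.01 + 69.3 = 71.31 MΩ (source resistance + R1).
V_th is the unloaded tap voltage: V_in · R2/(R1'+R2) = 3.74 × 0.07027 = 0.2628 V.
With V_in suppressed (replaced by a short), R_th = R1' ‖ R2 = (71.31 × 5.39)/(71.31 + 5.39) = 5.011 MΩ.

V_th ≈ 0.263 V, R_th ≈ 5.01 MΩ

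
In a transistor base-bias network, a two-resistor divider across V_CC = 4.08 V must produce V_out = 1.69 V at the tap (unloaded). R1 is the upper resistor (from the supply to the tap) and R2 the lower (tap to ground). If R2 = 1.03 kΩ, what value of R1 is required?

R1 ≈ 1.46 kΩ

V_out/V_CC = R2/(R1+R2) = 0.4142.
So R1 = R2 · (V_CC/V_out − 1) = 1.03 × (4.08/1.69 − 1) = 1.03 × 1.414 = 1.457 kΩ.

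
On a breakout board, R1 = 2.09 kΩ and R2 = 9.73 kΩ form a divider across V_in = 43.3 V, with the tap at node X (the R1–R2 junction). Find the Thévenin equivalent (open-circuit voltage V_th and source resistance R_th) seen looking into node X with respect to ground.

V_th is the unloaded tap voltage: V_in · R2/(R1+R2) = 43.3 × 0.8232 = 35.64 V.
Looking into X with the source shorted: R_th = R1·R2/(R1+R2) = 2.090 × 9.73/11.82 = 1.720 kΩ.

V_th ≈ 35.6 V, R_th ≈ 1.72 kΩ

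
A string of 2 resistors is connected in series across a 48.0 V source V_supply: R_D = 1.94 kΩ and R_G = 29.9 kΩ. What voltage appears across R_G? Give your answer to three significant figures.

V ≈ 45.1 V

Total series resistance ΣR = 1.94 + 29.9 = 31.84 kΩ.
By the voltage-divider rule, V = 48.0 × 29.90/31.84 = 45.08 V.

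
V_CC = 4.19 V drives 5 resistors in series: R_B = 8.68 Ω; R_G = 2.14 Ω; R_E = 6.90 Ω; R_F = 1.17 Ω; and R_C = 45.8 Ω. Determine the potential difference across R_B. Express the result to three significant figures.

Total series resistance ΣR = 8.68 + 2.14 + 6.90 + 1.17 + 45.8 = 64.69 Ω.
V = V_CC · R/ΣR = 4.19 × 0.1342 = 0.5622 V.

V ≈ 0.562 V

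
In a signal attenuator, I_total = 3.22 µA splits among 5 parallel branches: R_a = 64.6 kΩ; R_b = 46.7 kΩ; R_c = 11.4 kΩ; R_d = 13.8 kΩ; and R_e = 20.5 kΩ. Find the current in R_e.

ΣG = 1/64.6 + 1/46.7 + 1/11.4 + 1/13.8 + 1/20.5 = 0.2459.
Current divider: I(R_e) = I_total · G_k/ΣG = 3.22 × (0.04878/0.2459) = 3.22 × 0.1984 = 0.6389 µA.

I ≈ 0.639 µA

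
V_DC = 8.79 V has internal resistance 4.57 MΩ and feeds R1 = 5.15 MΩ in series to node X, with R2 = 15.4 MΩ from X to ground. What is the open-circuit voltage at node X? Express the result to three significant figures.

R1' = 4.57 + 5.15 = 9.720 MΩ (source resistance + R1).
V_th is the unloaded tap voltage: V_DC · R2/(R1'+R2) = 8.79 × 0.6131 = 5.389 V.

V_th ≈ 5.39 V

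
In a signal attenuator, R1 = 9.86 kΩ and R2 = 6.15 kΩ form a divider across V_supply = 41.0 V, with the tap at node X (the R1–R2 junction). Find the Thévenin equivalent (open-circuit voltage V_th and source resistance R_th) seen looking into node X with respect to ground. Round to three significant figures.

With X open, the divider is unloaded: V_th = 41.0 × 6.15/16.01 = 15.75 V.
Zeroing V_supply shorts the top of R1 to ground, so R_th = R1 ‖ R2 = 3.788 kΩ.

V_th ≈ 15.7 V, R_th ≈ 3.79 kΩ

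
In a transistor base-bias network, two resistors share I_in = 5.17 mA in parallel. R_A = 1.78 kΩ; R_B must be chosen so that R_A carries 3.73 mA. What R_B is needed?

R_B ≈ 4.61 kΩ

The fraction through R_A equals R_B/(R_A+R_B).
3.73/5.17 = R_B/(R_A + R_B) → R_B = R_A · (0.7215)/(1 − 0.7215) = 1.78 × 2.590 = 4.611 kΩ.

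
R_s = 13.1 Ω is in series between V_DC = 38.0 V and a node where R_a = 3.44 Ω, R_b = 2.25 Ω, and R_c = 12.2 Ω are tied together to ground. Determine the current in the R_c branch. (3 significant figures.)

Parallel bank: R_p = 1/(1/3.44 + 1/2.25 + 1/12.2) = 1.224 Ω.
V_A = 38.0 × 1.224/14.32 = 3.247 V.
Branch current I = V_A/R_c = 3.247/12.2 = 0.2661 A.

I ≈ 0.266 A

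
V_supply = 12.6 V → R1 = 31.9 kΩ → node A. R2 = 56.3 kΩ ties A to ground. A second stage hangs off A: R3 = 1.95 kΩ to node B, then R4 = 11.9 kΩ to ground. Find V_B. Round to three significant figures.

Looking into the second stage from A: R3 + R4 = 13.85 kΩ appears in parallel with R2.
Effective lower resistance at A: R2 ‖ 13.85 = 11.12 kΩ.
So V_A = 12.6 × 0.2584 = 3.256 V.
Stage 2 is unloaded, so V_B = V_A · R4/(R3+R4) = 3.256 × 11.9/13.85 = 2.798 V.

V_B ≈ 2.80 V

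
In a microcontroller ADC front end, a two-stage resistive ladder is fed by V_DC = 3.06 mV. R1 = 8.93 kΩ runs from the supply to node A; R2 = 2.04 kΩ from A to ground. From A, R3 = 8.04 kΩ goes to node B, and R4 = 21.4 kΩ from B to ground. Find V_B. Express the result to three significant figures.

V_B ≈ 0.392 mV

The second stage (R3 + R4 = 29.44 kΩ) loads node A in parallel with R2.
R2 ‖ (R3+R4) = 1.908 kΩ.
First divider: V_A = V_DC · 1.908/(8.93 + 1.908) = 0.5387 mV.
Stage 2 is unloaded, so V_B = V_A · R4/(R3+R4) = 0.5387 × 21.4/29.44 = 0.3916 mV.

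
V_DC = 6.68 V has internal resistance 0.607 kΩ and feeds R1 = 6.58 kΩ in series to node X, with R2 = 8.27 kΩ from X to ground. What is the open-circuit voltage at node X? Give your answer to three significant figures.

R1' = 0.607 + 6.58 = 7.187 kΩ (source resistance + R1).
With X open, the divider is unloaded: V_th = 6.68 × 8.27/15.46 = 3.574 V.

V_th ≈ 3.57 V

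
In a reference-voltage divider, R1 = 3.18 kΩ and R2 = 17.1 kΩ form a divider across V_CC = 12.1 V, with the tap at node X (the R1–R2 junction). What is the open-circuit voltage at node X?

V_th ≈ 10.2 V

With X open, the divider is unloaded: V_th = 12.1 × 17.1/20.28 = 10.20 V.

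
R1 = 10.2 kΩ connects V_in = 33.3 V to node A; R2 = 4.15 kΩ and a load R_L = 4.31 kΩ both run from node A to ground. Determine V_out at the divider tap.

V_out ≈ 5.72 V

First combine the lower leg with the load: R2 ‖ R_L = 2.114 kΩ.
Now apply the divider: V_out = 33.3 × 0.1717 = 5.717 V.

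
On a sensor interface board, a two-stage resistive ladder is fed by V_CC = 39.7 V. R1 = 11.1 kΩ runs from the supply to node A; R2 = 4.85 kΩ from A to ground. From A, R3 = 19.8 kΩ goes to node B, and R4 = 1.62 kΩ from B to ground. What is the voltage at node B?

The second stage (R3 + R4 = 21.42 kΩ) loads node A in parallel with R2.
Effective lower resistance at A: R2 ‖ 21.42 = 3.955 kΩ.
V_A = 39.7 × 3.955/(11.1 + 3.955) = 10.43 V.
V_B = V_A × 0.07563 = 0.7887 V.

V_B ≈ 0.789 V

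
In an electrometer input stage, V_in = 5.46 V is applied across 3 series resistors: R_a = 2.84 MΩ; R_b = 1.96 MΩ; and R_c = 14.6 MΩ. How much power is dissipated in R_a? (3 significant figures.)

Series current I = V_in/ΣR = 5.46/19.40 = 0.2814 µA.
P(R_a) = I²·R_a = (0.2814)² × 2.84 = 0.2250 µW.

P ≈ 0.225 µW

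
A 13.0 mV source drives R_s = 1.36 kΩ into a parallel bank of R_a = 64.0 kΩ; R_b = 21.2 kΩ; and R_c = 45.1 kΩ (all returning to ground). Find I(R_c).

I ≈ 0.258 µA

Equivalent of the parallel group: R_p = 11.77 kΩ.
Node voltage V_A = V_supply · R_p/(R_s + R_p) = 13.0 × 0.8964 = 11.65 mV.
Branch current I = V_A/R_c = 11.65/45.1 = 0.2584 µA.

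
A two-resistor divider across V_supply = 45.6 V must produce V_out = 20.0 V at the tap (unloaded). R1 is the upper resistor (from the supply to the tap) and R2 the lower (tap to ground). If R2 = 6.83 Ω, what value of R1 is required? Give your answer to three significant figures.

Required fraction k = V_out/V_supply = 0.4386.
Rearranging, R1 = R2·(1−k)/k = 6.83 × 1.280 = 8.742 Ω.

R1 ≈ 8.74 Ω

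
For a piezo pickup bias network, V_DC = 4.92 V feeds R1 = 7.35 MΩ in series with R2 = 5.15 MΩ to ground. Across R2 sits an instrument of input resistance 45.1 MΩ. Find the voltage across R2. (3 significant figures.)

V_out ≈ 1.90 V

The load sits in parallel with R2, giving an effective lower resistance R2' = R2·R_L/(R2+R_L) = 4.622 MΩ.
Then V_out = V_DC · R2'/(R1 + R2') = 4.92 × 4.622/11.97 = 1.899 V.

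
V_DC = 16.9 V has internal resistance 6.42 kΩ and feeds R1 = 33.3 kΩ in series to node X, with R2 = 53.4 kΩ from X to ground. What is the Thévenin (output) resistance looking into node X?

R1' = 6.42 + 33.3 = 39.72 kΩ (source resistance + R1).
Zeroing V_DC shorts the top of R1' to ground, so R_th = R1' ‖ R2 = 22.78 kΩ.

R_th ≈ 22.8 kΩ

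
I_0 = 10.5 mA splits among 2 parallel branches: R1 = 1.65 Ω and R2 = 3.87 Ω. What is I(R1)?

I ≈ 7.36 mA

Two-branch current divider: I_k = I_0 · R_other/(R_1 + R_2).
I(R1) = 10.5 × 3.87/(1.65 + 3.87) = 10.5 × 0.7011 = 7.361 mA.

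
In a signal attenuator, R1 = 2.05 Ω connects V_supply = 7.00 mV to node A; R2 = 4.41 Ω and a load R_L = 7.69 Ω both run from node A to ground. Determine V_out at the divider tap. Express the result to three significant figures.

V_out ≈ 4.04 mV

First combine the lower leg with the load: R2 ‖ R_L = 2.803 Ω.
Now apply the divider: V_out = 7.00 × 0.5776 = 4.043 mV.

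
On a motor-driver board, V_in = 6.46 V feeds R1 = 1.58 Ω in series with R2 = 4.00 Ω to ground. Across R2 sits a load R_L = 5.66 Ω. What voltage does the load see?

V_out ≈ 3.86 V

The load sits in parallel with R2, giving an effective lower resistance R2' = R2·R_L/(R2+R_L) = 2.344 Ω.
Voltage divider with the loaded lower leg: V_out = 6.46 × 2.344/(1.58 + 2.344) = 6.46 × 0.5973 = 3.859 V.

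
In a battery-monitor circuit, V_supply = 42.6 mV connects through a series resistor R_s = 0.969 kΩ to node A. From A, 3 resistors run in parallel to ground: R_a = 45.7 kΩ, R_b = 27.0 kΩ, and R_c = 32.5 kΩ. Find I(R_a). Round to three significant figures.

Equivalent of the parallel group: R_p = 11.15 kΩ.
Node voltage V_A = V_supply · R_p/(R_s + R_p) = 42.6 × 0.9200 = 39.19 mV.
I(R_a) = V_A / R_a = 39.19/45.7 = 0.8576 µA.

I ≈ 0.858 µA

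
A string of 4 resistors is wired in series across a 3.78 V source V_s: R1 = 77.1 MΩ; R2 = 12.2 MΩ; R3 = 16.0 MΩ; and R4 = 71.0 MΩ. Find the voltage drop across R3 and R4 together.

ΣR = 77.1 + 12.2 + 16.0 + 71.0 = 176.3 MΩ.
R_{R3..R4} = 16.0 + 71.0 = 87.00 MΩ.
By the voltage-divider rule, V = 3.78 × 87.00/176.3 = 1.865 V.

V ≈ 1.87 V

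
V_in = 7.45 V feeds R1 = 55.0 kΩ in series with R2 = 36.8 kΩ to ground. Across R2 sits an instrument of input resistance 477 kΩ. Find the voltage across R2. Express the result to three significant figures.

R2 ‖ R_L = (36.8 × 477)/(36.8 + 477) = 34.16 kΩ.
Then V_out = V_in · R2'/(R1 + R2') = 7.45 × 34.16/89.16 = 2.855 V.

V_out ≈ 2.85 V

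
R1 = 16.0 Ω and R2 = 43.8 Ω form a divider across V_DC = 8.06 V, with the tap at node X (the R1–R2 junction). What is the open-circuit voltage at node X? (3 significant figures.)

V_th is the unloaded tap voltage: V_DC · R2/(R1+R2) = 8.06 × 0.7324 = 5.903 V.

V_th ≈ 5.90 V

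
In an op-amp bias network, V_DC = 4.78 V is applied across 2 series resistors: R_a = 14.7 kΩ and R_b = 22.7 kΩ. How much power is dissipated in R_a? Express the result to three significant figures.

P ≈ 0.240 mW

Series current I = V_DC/ΣR = 4.78/37.40 = 0.1278 mA.
P = I²R = 0.01633 × 14.7 = 0.2401 mW.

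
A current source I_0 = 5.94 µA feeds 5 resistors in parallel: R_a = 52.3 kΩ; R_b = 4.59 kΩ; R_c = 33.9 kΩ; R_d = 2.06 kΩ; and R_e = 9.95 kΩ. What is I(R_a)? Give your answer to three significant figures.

Total conductance ΣG = 1/52.3 + 1/4.59 + 1/33.9 + 1/2.06 + 1/9.95 = 0.8524 (units of 1/kΩ).
By the current-divider rule, I = I_0 · G_k/ΣG = 5.94 × 0.02243 = 0.1332 µA.

I ≈ 0.133 µA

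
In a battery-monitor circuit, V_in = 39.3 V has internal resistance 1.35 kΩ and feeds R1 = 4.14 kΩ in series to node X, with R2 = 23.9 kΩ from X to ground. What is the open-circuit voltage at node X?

R1' = 1.35 + 4.14 = 5.490 kΩ (source resistance + R1).
V_th is the unloaded tap voltage: V_in · R2/(R1'+R2) = 39.3 × 0.8132 = 31.96 V.

V_th ≈ 32.0 V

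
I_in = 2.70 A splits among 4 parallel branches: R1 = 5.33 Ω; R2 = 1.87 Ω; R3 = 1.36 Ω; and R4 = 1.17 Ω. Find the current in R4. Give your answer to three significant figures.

Conductances: ΣG = 1/5.33 + 1/1.87 + 1/1.36 + 1/1.17 = 2.312 (1/Ω).
R4 takes the fraction G_k/ΣG = 0.8547/2.312 = 0.3696, so I = 2.70 × 0.3696 = 0.9980 A.

I ≈ 0.998 A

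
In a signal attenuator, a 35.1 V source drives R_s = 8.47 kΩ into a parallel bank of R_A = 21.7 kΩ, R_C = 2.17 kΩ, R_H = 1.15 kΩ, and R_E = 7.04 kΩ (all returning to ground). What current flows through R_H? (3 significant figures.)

Equivalent of the parallel group: R_p = 0.6585 kΩ.
V_A = 35.1 × 0.6585/9.129 = 2.532 V.
I(R_H) = V_A / R_H = 2.532/1.15 = 2.202 mA.
(Check via current divider: I_total = 3.845 mA; share G_k/ΣG = 0.5726 → same result.)

I ≈ 2.20 mA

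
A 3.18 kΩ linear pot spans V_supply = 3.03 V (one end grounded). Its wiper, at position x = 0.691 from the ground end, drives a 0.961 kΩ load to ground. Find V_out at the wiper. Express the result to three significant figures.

Lower segment x·R_p = 2.197 kΩ; upper segment (1−x)·R_p = 0.9826 kΩ.
R_L loads the lower segment: effective lower R = 0.6686 kΩ.
Loaded-divider output: V_out = 3.03 × 0.4049 = 1.227 V.

V_out ≈ 1.23 V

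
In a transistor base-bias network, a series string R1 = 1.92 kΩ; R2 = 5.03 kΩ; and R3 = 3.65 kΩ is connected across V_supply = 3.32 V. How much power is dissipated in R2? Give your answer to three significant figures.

P ≈ 0.493 mW

Series current I = V_supply/ΣR = 3.32/10.60 = 0.3132 mA.
P = I²R = 0.09810 × 5.03 = 0.4934 mW.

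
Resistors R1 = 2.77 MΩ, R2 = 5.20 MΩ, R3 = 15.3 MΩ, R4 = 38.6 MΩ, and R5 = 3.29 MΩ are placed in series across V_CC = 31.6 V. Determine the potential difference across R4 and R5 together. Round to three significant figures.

Series total: ΣR = 2.77 + 5.20 + 15.3 + 38.6 + 3.29 = 65.16 MΩ.
R_{R4..R5} = 38.6 + 3.29 = 41.89 MΩ.
V = V_CC · R/ΣR = 31.6 × 0.6429 = 20.31 V.

V ≈ 20.3 V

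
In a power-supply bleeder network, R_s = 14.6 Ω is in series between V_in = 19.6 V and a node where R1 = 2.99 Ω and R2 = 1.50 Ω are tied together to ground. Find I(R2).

I ≈ 0.837 A

Parallel bank: R_p = 1/(1/2.99 + 1/1.50) = 0.9989 Ω.
V_A = 19.6 × 0.9989/15.60 = 1.255 V.
I(R2) = V_A / R2 = 1.255/1.50 = 0.8367 A.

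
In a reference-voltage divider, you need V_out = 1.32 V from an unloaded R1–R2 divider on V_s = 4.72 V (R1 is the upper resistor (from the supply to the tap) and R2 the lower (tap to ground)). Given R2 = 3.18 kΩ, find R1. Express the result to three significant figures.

R1 ≈ 8.19 kΩ

Required fraction k = V_out/V_s = 0.2797.
Rearranging, R1 = R2·(1−k)/k = 3.18 × 2.576 = 8.191 kΩ.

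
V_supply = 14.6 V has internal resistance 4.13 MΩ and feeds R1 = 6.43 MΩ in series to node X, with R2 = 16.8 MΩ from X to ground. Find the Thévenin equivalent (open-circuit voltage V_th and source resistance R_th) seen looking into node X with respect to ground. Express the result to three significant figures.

R1' = 4.13 + 6.43 = 10.56 MΩ (source resistance + R1).
V_th is the unloaded tap voltage: V_supply · R2/(R1'+R2) = 14.6 × 0.6140 = 8.965 V.
Zeroing V_supply shorts the top of R1' to ground, so R_th = R1' ‖ R2 = 6.484 MΩ.

V_th ≈ 8.96 V, R_th ≈ 6.48 MΩ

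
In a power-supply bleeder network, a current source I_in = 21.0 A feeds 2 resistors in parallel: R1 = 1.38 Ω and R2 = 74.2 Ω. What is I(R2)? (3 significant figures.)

For two parallel branches, I_k = I_in · (other R)/(sum of R).
So I = 21.0 × 1.38/75.58 = 0.3834 A.

I ≈ 0.383 A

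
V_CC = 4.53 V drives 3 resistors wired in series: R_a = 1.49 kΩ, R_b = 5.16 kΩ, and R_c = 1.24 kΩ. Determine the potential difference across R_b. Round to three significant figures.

V ≈ 2.96 V

Total series resistance ΣR = 1.49 + 5.16 + 1.24 = 7.890 kΩ.
Voltage divider: V = V_CC · (5.160 / 7.890) = 4.53 × 0.6540 = 2.963 V.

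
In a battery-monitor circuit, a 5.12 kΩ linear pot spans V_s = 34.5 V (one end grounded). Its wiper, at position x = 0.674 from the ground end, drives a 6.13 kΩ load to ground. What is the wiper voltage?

Lower segment x·R_p = 3.451 kΩ; upper segment (1−x)·R_p = 1.669 kΩ.
(x·R_p) ‖ R_L = 2.208 kΩ.
Loaded-divider output: V_out = 34.5 × 0.5695 = 19.65 V.

V_out ≈ 19.6 V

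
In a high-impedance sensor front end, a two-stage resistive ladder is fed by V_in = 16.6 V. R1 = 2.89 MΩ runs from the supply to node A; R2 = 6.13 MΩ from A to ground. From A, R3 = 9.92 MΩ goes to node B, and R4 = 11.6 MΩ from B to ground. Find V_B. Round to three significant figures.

V_B ≈ 5.57 V

The second stage (R3 + R4 = 21.52 MΩ) loads node A in parallel with R2.
R2 ‖ (R3+R4) = 4.771 MΩ.
V_A = 16.6 × 4.771/(2.89 + 4.771) = 10.34 V.
Stage 2 is unloaded, so V_B = V_A · R4/(R3+R4) = 10.34 × 11.6/21.52 = 5.572 V.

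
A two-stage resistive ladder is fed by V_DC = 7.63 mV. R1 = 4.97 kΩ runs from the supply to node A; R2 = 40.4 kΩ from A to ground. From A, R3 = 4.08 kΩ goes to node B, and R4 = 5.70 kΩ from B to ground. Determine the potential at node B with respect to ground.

V_B ≈ 2.73 mV

The second stage (R3 + R4 = 9.780 kΩ) loads node A in parallel with R2.
R2 ‖ (R3+R4) = 7.874 kΩ.
First divider: V_A = V_DC · 7.874/(4.97 + 7.874) = 4.678 mV.
Stage 2 is unloaded, so V_B = V_A · R4/(R3+R4) = 4.678 × 5.70/9.780 = 2.726 mV.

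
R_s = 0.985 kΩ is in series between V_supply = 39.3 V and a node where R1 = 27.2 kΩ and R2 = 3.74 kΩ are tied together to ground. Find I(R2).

Combine the parallel branches: R_p = (1/27.2 + 1/3.74)⁻¹ = 3.288 kΩ.
V_A = 39.3 × 3.288/4.273 = 30.24 V.
Branch current I = V_A/R2 = 30.24/3.74 = 8.086 mA.
(Equivalently: I_total = 9.197 mA, then current-divider fraction G_k/ΣG = 0.8791.)

I ≈ 8.09 mA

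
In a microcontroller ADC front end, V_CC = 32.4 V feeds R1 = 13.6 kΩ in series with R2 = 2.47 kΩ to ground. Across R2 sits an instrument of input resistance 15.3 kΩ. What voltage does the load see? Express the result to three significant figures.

V_out ≈ 4.38 V

First combine the lower leg with the load: R2 ‖ R_L = 2.127 kΩ.
Then V_out = V_CC · R2'/(R1 + R2') = 32.4 × 2.127/15.73 = 4.381 V.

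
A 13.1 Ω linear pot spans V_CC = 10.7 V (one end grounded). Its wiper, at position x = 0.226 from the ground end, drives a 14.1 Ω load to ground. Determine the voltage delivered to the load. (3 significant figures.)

V_out ≈ 2.08 V

Split the track: R_lower = x·R_p = 2.961 Ω, R_upper = (1−x)·R_p = 10.14 Ω.
(x·R_p) ‖ R_L = 2.447 Ω.
Then V_out = V_CC · 2.447/(10.14 + 2.447) = 2.080 V.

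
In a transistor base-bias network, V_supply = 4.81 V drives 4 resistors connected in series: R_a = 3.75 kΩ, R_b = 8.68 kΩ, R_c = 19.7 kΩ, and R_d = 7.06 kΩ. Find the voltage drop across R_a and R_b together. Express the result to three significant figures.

V ≈ 1.53 V

ΣR = 3.75 + 8.68 + 19.7 + 7.06 = 39.19 kΩ.
R_{R_a..R_b} = 3.75 + 8.68 = 12.43 kΩ.
Voltage divider: V = V_supply · (12.43 / 39.19) = 4.81 × 0.3172 = 1.526 V.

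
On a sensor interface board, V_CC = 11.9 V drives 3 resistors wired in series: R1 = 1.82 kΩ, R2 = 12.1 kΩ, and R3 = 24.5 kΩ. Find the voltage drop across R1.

Series total: ΣR = 1.82 + 12.1 + 24.5 = 38.42 kΩ.
By the voltage-divider rule, V = 11.9 × 1.820/38.42 = 0.5637 V.

V ≈ 0.564 V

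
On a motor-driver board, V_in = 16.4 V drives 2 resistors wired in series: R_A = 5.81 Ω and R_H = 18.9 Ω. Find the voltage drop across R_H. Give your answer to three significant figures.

ΣR = 5.81 + 18.9 = 24.71 Ω.
Voltage divider: V = V_in · (18.90 / 24.71) = 16.4 × 0.7649 = 12.54 V.

V ≈ 12.5 V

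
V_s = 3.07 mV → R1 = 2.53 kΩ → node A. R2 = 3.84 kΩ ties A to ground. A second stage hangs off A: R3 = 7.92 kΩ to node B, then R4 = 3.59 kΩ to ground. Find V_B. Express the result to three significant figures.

Node A sees R2 in parallel with the series input of stage 2, R3 + R4 = 11.51 kΩ.
R2 ‖ (R3+R4) = 2.879 kΩ.
So V_A = 3.07 × 0.5323 = 1.634 mV.
Then the unloaded second divider: V_B = V_A × R4/(R3+R4) = 1.634 × 0.3119 = 0.5097 mV.

V_B ≈ 0.510 mV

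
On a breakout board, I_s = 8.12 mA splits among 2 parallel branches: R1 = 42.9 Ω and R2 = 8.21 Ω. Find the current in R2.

With just two branches, the current splits inversely with resistance.
I(R2) = 8.12 × 42.9/(42.9 + 8.21) = 8.12 × 0.8394 = 6.816 mA.

I ≈ 6.82 mA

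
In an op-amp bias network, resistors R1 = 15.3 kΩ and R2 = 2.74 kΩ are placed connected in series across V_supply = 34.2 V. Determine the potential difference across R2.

V ≈ 5.19 V

Series total: ΣR = 15.3 + 2.74 = 18.04 kΩ.
By the voltage-divider rule, V = 34.2 × 2.740/18.04 = 5.194 V.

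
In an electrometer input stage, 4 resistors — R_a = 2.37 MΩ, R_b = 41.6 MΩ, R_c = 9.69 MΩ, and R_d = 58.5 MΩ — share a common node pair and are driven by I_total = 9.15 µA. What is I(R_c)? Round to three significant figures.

ΣG = 1/2.37 + 1/41.6 + 1/9.69 + 1/58.5 = 0.5663.
By the current-divider rule, I = I_total · G_k/ΣG = 9.15 × 0.1822 = 1.668 µA.

I ≈ 1.67 µA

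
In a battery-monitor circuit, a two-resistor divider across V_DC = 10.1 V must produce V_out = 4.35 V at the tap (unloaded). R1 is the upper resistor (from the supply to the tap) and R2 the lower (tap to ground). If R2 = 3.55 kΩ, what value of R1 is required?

R1 ≈ 4.69 kΩ

The divider ratio is R2/(R1+R2) = 4.35/10.1 = 0.4307.
Rearranging, R1 = R2·(1−k)/k = 3.55 × 1.322 = 4.693 kΩ.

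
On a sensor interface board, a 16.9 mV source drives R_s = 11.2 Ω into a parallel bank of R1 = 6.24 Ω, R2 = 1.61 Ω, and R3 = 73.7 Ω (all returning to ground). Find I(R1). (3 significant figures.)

I ≈ 0.273 mA

Parallel bank: R_p = 1/(1/6.24 + 1/1.61 + 1/73.7) = 1.258 Ω.
Node voltage V_A = V_supply · R_p/(R_s + R_p) = 16.9 × 0.1010 = 1.706 mV.
Branch current I = V_A/R1 = 1.706/6.24 = 0.2735 mA.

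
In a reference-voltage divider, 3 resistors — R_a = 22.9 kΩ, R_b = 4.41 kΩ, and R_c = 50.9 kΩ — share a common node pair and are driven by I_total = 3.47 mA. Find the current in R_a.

Total conductance ΣG = 1/22.9 + 1/4.41 + 1/50.9 = 0.2901 (units of 1/kΩ).
R_a takes the fraction G_k/ΣG = 0.04367/0.2901 = 0.1505, so I = 3.47 × 0.1505 = 0.5224 mA.

I ≈ 0.522 mA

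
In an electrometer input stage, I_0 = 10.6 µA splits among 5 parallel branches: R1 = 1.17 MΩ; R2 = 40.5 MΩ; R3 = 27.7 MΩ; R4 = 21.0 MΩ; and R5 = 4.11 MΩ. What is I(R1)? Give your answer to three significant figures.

Total conductance ΣG = 1/1.17 + 1/40.5 + 1/27.7 + 1/21.0 + 1/4.11 = 1.206 (units of 1/MΩ).
By the current-divider rule, I = I_0 · G_k/ΣG = 10.6 × 0.7085 = 7.510 µA.

I ≈ 7.51 µA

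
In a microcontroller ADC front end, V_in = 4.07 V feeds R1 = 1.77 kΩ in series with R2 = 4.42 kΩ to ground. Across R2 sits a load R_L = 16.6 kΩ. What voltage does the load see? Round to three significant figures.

First combine the lower leg with the load: R2 ‖ R_L = 3.491 kΩ.
Now apply the divider: V_out = 4.07 × 0.6635 = 2.701 V.
(Unloaded it would be 2.91 V; the load pulls it down.)

V_out ≈ 2.70 V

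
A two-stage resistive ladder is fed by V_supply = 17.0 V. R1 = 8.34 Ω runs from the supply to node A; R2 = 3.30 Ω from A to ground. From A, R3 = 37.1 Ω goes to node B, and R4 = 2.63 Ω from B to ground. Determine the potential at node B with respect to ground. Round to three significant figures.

V_B ≈ 0.301 V

Looking into the second stage from A: R3 + R4 = 39.73 Ω appears in parallel with R2.
R2 ‖ (R3+R4) = 3.047 Ω.
First divider: V_A = V_supply · 3.047/(8.34 + 3.047) = 4.549 V.
V_B = V_A × 0.06620 = 0.3011 V.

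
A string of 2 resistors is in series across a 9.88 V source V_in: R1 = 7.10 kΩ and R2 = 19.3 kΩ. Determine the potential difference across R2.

Series total: ΣR = 7.10 + 19.3 = 26.40 kΩ.
By the voltage-divider rule, V = 9.88 × 19.30/26.40 = 7.223 V.

V ≈ 7.22 V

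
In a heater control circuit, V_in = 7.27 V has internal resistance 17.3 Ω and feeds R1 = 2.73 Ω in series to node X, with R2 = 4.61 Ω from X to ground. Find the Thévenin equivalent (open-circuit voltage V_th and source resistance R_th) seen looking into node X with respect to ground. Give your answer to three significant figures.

V_th ≈ 1.36 V, R_th ≈ 3.75 Ω

R1' = 17.3 + 2.73 = 20.03 Ω (source resistance + R1).
Open-circuit (no load on X): V_th = V_in · R2/(R1' + R2) = 7.27 × 4.61/(20.03 + 4.61) = 1.360 V.
Looking into X with the source shorted: R_th = R1'·R2/(R1'+R2) = 20.03 × 4.61/24.64 = 3.747 Ω.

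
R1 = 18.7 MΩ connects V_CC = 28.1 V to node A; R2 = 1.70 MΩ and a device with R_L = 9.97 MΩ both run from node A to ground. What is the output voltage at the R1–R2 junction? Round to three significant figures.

The load sits in parallel with R2, giving an effective lower resistance R2' = R2·R_L/(R2+R_L) = 1.452 MΩ.
Voltage divider with the loaded lower leg: V_out = 28.1 × 1.452/(18.7 + 1.452) = 28.1 × 0.07207 = 2.025 V.

V_out ≈ 2.03 V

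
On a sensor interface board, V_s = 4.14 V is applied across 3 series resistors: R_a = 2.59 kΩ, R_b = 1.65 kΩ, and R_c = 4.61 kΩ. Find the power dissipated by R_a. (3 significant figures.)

ΣR = 8.850 kΩ → I = 4.14/8.850 = 0.4678 mA.
P(R_a) = I²·R_a = (0.4678)² × 2.59 = 0.5668 mW.

P ≈ 0.567 mW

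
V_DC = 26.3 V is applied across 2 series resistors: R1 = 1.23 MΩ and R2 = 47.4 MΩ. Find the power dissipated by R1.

The common current is I = 26.3/48.63 = 0.5408 µA.
P(R1) = I²·R1 = (0.5408)² × 1.23 = 0.3598 µW.

P ≈ 0.360 µW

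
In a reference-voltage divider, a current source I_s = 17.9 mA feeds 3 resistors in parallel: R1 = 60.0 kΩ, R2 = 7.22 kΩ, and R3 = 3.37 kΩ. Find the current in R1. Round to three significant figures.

Conductances: ΣG = 1/60.0 + 1/7.22 + 1/3.37 = 0.4519 (1/kΩ).
By the current-divider rule, I = I_s · G_k/ΣG = 17.9 × 0.03688 = 0.6602 mA.

I ≈ 0.660 mA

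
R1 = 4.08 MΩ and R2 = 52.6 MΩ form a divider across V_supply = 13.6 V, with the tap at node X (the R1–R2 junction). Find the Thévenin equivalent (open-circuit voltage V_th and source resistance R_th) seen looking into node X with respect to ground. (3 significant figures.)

V_th ≈ 12.6 V, R_th ≈ 3.79 MΩ

Open-circuit (no load on X): V_th = V_supply · R2/(R1 + R2) = 13.6 × 52.6/(4.080 + 52.6) = 12.62 V.
Looking into X with the source shorted: R_th = R1·R2/(R1+R2) = 4.080 × 52.6/56.68 = 3.786 MΩ.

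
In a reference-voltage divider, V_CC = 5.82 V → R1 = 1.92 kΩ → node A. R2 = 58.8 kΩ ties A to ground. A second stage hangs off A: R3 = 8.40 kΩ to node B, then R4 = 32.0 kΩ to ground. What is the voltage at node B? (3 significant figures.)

The second stage (R3 + R4 = 40.40 kΩ) loads node A in parallel with R2.
R2 ‖ (R3+R4) = 23.95 kΩ.
So V_A = 5.82 × 0.9258 = 5.388 V.
Then the unloaded second divider: V_B = V_A × R4/(R3+R4) = 5.388 × 0.7921 = 4.268 V.

V_B ≈ 4.27 V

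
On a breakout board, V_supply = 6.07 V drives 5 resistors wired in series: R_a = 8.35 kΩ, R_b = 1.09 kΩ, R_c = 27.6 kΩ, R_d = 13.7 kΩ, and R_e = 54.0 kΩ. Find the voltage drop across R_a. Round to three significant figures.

ΣR = 8.35 + 1.09 + 27.6 + 13.7 + 54.0 = 104.7 kΩ.
V = V_supply · R/ΣR = 6.07 × 0.07972 = 0.4839 V.

V ≈ 0.484 V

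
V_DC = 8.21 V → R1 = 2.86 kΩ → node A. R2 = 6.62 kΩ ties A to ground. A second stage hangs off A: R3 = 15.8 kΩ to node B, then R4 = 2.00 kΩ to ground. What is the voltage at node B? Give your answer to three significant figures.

V_B ≈ 0.579 V

Looking into the second stage from A: R3 + R4 = 17.80 kΩ appears in parallel with R2.
Effective lower resistance at A: R2 ‖ 17.80 = 4.825 kΩ.
V_A = 8.21 × 4.825/(2.86 + 4.825) = 5.155 V.
Then the unloaded second divider: V_B = V_A × R4/(R3+R4) = 5.155 × 0.1124 = 0.5792 V.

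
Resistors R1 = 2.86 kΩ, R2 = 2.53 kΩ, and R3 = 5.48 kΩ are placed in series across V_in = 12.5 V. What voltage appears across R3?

Total series resistance ΣR = 2.86 + 2.53 + 5.48 = 10.87 kΩ.
Voltage divider: V = V_in · (5.480 / 10.87) = 12.5 × 0.5041 = 6.302 V.

V ≈ 6.30 V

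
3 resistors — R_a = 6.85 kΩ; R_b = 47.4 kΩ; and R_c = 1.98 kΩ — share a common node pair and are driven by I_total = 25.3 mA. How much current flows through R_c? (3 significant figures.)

I ≈ 19.0 mA

Conductances: ΣG = 1/6.85 + 1/47.4 + 1/1.98 = 0.6721 (1/kΩ).
R_c takes the fraction G_k/ΣG = 0.5051/0.6721 = 0.7514, so I = 25.3 × 0.7514 = 19.01 mA.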